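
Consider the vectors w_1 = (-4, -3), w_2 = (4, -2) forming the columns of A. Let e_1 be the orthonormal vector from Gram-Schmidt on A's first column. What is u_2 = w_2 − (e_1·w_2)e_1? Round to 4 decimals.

u_2 = (2.4000, -3.2000)

w_1 = (-4, -3); ‖w_1‖ = 5.0000, so e_1 = (-0.8000, -0.6000).
e_1·w_2 = (-0.8000)·4 + (-0.6000)·(-2) = -2.0000.
u_2 = w_2 + 2.0000·e_1 = (2.4000, -3.2000).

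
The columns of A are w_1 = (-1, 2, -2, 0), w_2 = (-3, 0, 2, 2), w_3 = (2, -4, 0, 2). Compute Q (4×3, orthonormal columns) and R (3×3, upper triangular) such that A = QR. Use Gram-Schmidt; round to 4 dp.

Q = [[-0.3333, -0.7570, 0.0900], [0.6667, 0.0541, -0.4949], [-0.6667, 0.4326, -0.5399], [0.0000, 0.4867, 0.6749]], R = [[3.0000, -0.3333, -3.3333], [0.0000, 4.1096, -0.7570], [0.0000, 0.0000, 3.5094]]

w_1 = (-1, 2, -2, 0); ‖w_1‖ = 3.0000, so e_1 = (-0.3333, 0.6667, -0.6667, 0.0000).
e_1·w_2 = (-0.3333)·(-3) + 0.6667·0 + (-0.6667)·2 + 0.0000·2 = -0.3333.
u_2 = w_2 + 0.3333·e_1 = (-3.1111, 0.2222, 1.7778, 2.0000).
‖u_2‖ = 4.1096, so e_2 = (-0.7570, 0.0541, 0.4326, 0.4867).
e_1·w_3 = (-0.3333)·2 + 0.6667·(-4) + (-0.6667)·0 + 0.0000·2 = -3.3333; e_2·w_3 = (-0.7570)·2 + 0.0541·(-4) + 0.4326·0 + 0.4867·2 = -0.7570.
u_3 = w_3 + 3.3333·e_1 + 0.7570·e_2 = (0.3158, -1.7368, -1.8947, 2.3684).
‖u_3‖ = 3.5094, so e_3 = (0.0900, -0.4949, -0.5399, 0.6749).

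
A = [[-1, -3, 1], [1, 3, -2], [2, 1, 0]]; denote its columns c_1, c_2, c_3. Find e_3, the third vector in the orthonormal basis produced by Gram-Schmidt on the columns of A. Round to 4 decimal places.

e_3 = (-0.7071, -0.7071, 0.0000)

c_1 = (-1, 1, 2); ‖c_1‖ = 2.4495, so e_1 = (-0.4082, 0.4082, 0.8165).
e_1·c_2 = (-0.4082)·(-3) + 0.4082·3 + 0.8165·1 = 3.2660.
u_2 = c_2 − 3.2660·e_1 = (-1.6667, 1.6667, -1.6667).
‖u_2‖ = 2.8868, so e_2 = (-0.5774, 0.5774, -0.5774).
e_1·c_3 = (-0.4082)·1 + 0.4082·(-2) + 0.8165·0 = -1.2247; e_2·c_3 = (-0.5774)·1 + 0.5774·(-2) + (-0.5774)·0 = -1.7321.
u_3 = c_3 + 1.2247·e_1 + 1.7321·e_2 = (-0.5000, -0.5000, 0.0000).
‖u_3‖ = 0.7071, so e_3 = (-0.7071, -0.7071, 0.0000).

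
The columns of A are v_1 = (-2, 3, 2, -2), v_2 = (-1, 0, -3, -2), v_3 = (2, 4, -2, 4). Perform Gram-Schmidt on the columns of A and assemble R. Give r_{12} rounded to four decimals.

r_{12} = 0.0000

e_1 = v_1/‖v_1‖ = (-2, 3, 2, -2)/4.5826 = (-0.4364, 0.6547, 0.4364, -0.4364).
r_{12} = e_1·v_2 = 0.0000.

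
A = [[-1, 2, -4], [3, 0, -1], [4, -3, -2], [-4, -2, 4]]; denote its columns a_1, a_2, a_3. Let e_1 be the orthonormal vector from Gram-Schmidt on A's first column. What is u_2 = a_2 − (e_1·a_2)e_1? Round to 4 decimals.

u_2 = (1.8571, 0.4286, -2.4286, -2.5714)

a_1 = (-1, 3, 4, -4); ‖a_1‖ = 6.4807, so e_1 = (-0.1543, 0.4629, 0.6172, -0.6172).
e_1·a_2 = (-0.1543)·2 + 0.4629·0 + 0.6172·(-3) + (-0.6172)·(-2) = -0.9258.
u_2 = a_2 + 0.9258·e_1 = (1.8571, 0.4286, -2.4286, -2.5714).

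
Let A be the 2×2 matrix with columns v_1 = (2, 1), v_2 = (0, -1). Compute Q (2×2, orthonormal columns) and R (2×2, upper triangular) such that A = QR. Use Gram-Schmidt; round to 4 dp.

Q = [[0.8944, 0.4472], [0.4472, -0.8944]], R = [[2.2361, -0.4472], [0.0000, 0.8944]]

v_1 = (2, 1); ‖v_1‖ = 2.2361, so q_1 = (0.8944, 0.4472).
q_1·v_2 = 0.8944·0 + 0.4472·(-1) = -0.4472.
u_2 = v_2 + 0.4472·q_1 = (0.4000, -0.8000).
‖u_2‖ = 0.8944, so q_2 = (0.4472, -0.8944).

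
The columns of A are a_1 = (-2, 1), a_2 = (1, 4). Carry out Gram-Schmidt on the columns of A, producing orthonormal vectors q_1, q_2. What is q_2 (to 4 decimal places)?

q_1 = a_1/‖a_1‖ = (-2, 1)/2.2361 = (-0.8944, 0.4472).
r_{12} = q_1·a_2 = 0.8944.
u_2 = a_2 − 0.8944·q_1 = (1.8000, 3.6000).
‖u_2‖ = 4.0249, so q_2 = (0.4472, 0.8944).

q_2 = (0.4472, 0.8944)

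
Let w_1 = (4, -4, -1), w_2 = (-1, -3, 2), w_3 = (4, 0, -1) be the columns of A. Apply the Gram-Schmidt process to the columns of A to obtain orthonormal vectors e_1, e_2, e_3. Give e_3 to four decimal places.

e_3 = (0.5330, 0.3392, 0.7752)

e_1 = w_1/‖w_1‖ = (4, -4, -1)/5.7446 = (0.6963, -0.6963, -0.1741).
r_{12} = e_1·w_2 = 1.0445.
u_2 = w_2 − 1.0445·e_1 = (-1.7273, -2.2727, 2.1818).
‖u_2‖ = 3.5929, so e_2 = (-0.4807, -0.6326, 0.6073).
r_{13} = e_1·w_3 = 2.9593; r_{23} = e_2·w_3 = -2.5302.
u_3 = w_3 − 2.9593·e_1 + 2.5302·e_2 = (0.7230, 0.4601, 1.0516).
‖u_3‖ = 1.3566, so e_3 = (0.5330, 0.3392, 0.7752).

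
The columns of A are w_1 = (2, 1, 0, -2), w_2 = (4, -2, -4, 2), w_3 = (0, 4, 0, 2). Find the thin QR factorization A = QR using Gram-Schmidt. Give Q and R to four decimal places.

Q = [[0.6667, 0.5653, 0.0812], [0.3333, -0.3533, 0.8528], [0.0000, -0.6360, -0.0914], [-0.6667, 0.3887, 0.5076]], R = [[3.0000, 0.6667, 0.0000], [0.0000, 6.2893, -0.6360], [0.0000, 0.0000, 4.4267]]

w_1 = (2, 1, 0, -2); ‖w_1‖ = 3.0000, so q_1 = (0.6667, 0.3333, 0.0000, -0.6667).
q_1·w_2 = 0.6667·4 + 0.3333·(-2) + 0.0000·(-4) + (-0.6667)·2 = 0.6667.
u_2 = w_2 − 0.6667·q_1 = (3.5556, -2.2222, -4.0000, 2.4444).
‖u_2‖ = 6.2893, so q_2 = (0.5653, -0.3533, -0.6360, 0.3887).
q_1·w_3 = 0.6667·0 + 0.3333·4 + 0.0000·0 + (-0.6667)·2 = 0.0000; q_2·w_3 = 0.5653·0 + (-0.3533)·4 + (-0.6360)·0 + 0.3887·2 = -0.6360.
u_3 = w_3 + 0.0000·q_1 + 0.6360·q_2 = (0.3596, 3.7753, -0.4045, 2.2472).
‖u_3‖ = 4.4267, so q_3 = (0.0812, 0.8528, -0.0914, 0.5076).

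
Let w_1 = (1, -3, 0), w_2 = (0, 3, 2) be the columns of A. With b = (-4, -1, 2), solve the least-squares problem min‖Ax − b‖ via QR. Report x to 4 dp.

w_1 = (1, -3, 0); ‖w_1‖ = 3.1623, so q_1 = (0.3162, -0.9487, 0.0000).
q_1·w_2 = 0.3162·0 + (-0.9487)·3 + 0.0000·2 = -2.8460.
u_2 = w_2 + 2.8460·q_1 = (0.9000, 0.3000, 2.0000).
‖u_2‖ = 2.2136, so q_2 = (0.4066, 0.1355, 0.9035).
Qᵀb = (-0.3162, 0.0452).
Back-substitute: x_2 = 0.0452/2.2136 = 0.0204.
x_1 = (-0.3162 + 2.8460·0.0204)/3.1623 = -0.0816.

x = (-0.0816, 0.0204)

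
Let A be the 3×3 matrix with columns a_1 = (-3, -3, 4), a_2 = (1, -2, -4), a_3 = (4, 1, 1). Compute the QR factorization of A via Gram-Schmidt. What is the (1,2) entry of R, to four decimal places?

r_{12} = -2.2295

a_1 = (-3, -3, 4); ‖a_1‖ = 5.8310, so q_1 = (-0.5145, -0.5145, 0.6860).
r_{12} = q_1·a_2 = -2.2295.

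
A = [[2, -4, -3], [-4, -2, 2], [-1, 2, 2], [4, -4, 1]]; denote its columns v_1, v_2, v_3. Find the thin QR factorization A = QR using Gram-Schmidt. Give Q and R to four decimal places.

Q = [[0.3288, -0.5415, -0.5733], [-0.6576, -0.7059, 0.2612], [-0.1644, 0.2708, 0.4205], [0.6576, -0.3675, 0.6529]], R = [[6.0828, -2.9592, -1.9728], [0.0000, 5.5896, 0.3868], [0.0000, 0.0000, 3.7361]]

e_1 = v_1/‖v_1‖ = (2, -4, -1, 4)/6.0828 = (0.3288, -0.6576, -0.1644, 0.6576).
r_{12} = e_1·v_2 = -2.9592.
u_2 = v_2 + 2.9592·e_1 = (-3.0270, -3.9459, 1.5135, -2.0541).
‖u_2‖ = 5.5896, so e_2 = (-0.5415, -0.7059, 0.2708, -0.3675).
r_{13} = e_1·v_3 = -1.9728; r_{23} = e_2·v_3 = 0.3868.
u_3 = v_3 + 1.9728·e_1 − 0.3868·e_2 = (-2.1419, 0.9758, 1.5709, 2.4394).
‖u_3‖ = 3.7361, so e_3 = (-0.5733, 0.2612, 0.4205, 0.6529).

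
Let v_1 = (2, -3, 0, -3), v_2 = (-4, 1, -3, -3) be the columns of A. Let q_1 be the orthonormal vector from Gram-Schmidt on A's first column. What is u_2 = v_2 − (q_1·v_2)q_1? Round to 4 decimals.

v_1 = (2, -3, 0, -3); ‖v_1‖ = 4.6904, so q_1 = (0.4264, -0.6396, 0.0000, -0.6396).
q_1·v_2 = 0.4264·(-4) + (-0.6396)·1 + 0.0000·(-3) + (-0.6396)·(-3) = -0.4264.
u_2 = v_2 + 0.4264·q_1 = (-3.8182, 0.7273, -3.0000, -3.2727).

u_2 = (-3.8182, 0.7273, -3.0000, -3.2727)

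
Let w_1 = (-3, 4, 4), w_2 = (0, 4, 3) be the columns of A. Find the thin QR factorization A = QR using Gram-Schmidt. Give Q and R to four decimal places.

Q = [[-0.4685, 0.8450], [0.6247, 0.5231], [0.6247, 0.1107]], R = [[6.4031, 4.3729], [0.0000, 2.4245]]

w_1 = (-3, 4, 4); ‖w_1‖ = 6.4031, so e_1 = (-0.4685, 0.6247, 0.6247).
e_1·w_2 = (-0.4685)·0 + 0.6247·4 + 0.6247·3 = 4.3729.
u_2 = w_2 − 4.3729·e_1 = (2.0488, 1.2683, 0.2683).
‖u_2‖ = 2.4245, so e_2 = (0.8450, 0.5231, 0.1107).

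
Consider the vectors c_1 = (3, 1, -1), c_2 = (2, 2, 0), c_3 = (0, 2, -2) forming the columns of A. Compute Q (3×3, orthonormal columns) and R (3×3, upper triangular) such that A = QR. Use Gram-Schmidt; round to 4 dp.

Q = [[0.9045, -0.1231, -0.4082], [0.3015, 0.8616, 0.4082], [-0.3015, 0.4924, -0.8165]], R = [[3.3166, 2.4121, 1.2060], [0.0000, 1.4771, 0.7385], [0.0000, 0.0000, 2.4495]]

c_1 = (3, 1, -1); ‖c_1‖ = 3.3166, so e_1 = (0.9045, 0.3015, -0.3015).
e_1·c_2 = 0.9045·2 + 0.3015·2 + (-0.3015)·0 = 2.4121.
u_2 = c_2 − 2.4121·e_1 = (-0.1818, 1.2727, 0.7273).
‖u_2‖ = 1.4771, so e_2 = (-0.1231, 0.8616, 0.4924).
e_1·c_3 = 0.9045·0 + 0.3015·2 + (-0.3015)·(-2) = 1.2060; e_2·c_3 = (-0.1231)·0 + 0.8616·2 + 0.4924·(-2) = 0.7385.
u_3 = c_3 − 1.2060·e_1 − 0.7385·e_2 = (-1.0000, 1.0000, -2.0000).
‖u_3‖ = 2.4495, so e_3 = (-0.4082, 0.4082, -0.8165).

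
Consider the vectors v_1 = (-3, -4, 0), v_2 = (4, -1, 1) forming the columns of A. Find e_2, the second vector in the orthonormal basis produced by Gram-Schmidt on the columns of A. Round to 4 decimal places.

e_2 = (0.7737, -0.5802, 0.2545)

v_1 = (-3, -4, 0); ‖v_1‖ = 5.0000, so e_1 = (-0.6000, -0.8000, 0.0000).
e_1·v_2 = (-0.6000)·4 + (-0.8000)·(-1) + 0.0000·1 = -1.6000.
u_2 = v_2 + 1.6000·e_1 = (3.0400, -2.2800, 1.0000).
‖u_2‖ = 3.9294, so e_2 = (0.7737, -0.5802, 0.2545).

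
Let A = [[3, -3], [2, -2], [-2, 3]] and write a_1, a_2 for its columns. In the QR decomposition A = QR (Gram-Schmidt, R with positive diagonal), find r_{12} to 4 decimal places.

q_1 = a_1/‖a_1‖ = (3, 2, -2)/4.1231 = (0.7276, 0.4851, -0.4851).
r_{12} = q_1·a_2 = -4.6082.

r_{12} = -4.6082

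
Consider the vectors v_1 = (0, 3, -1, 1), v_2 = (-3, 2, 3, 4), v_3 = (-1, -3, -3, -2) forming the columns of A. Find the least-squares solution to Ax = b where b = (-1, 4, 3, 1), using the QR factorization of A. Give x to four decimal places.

x = (0.2845, 0.2357, -0.6526)

e_1 = v_1/‖v_1‖ = (0, 3, -1, 1)/3.3166 = (0.0000, 0.9045, -0.3015, 0.3015).
r_{12} = e_1·v_2 = 2.1106.
u_2 = v_2 − 2.1106·e_1 = (-3.0000, 0.0909, 3.6364, 3.3636).
‖u_2‖ = 5.7918, so e_2 = (-0.5180, 0.0157, 0.6278, 0.5808).
r_{13} = e_1·v_3 = -2.4121; r_{23} = e_2·v_3 = -2.5742.
u_3 = v_3 + 2.4121·e_1 + 2.5742·e_2 = (-2.3333, -0.7778, -2.1111, 0.2222).
‖u_3‖ = 3.2489, so e_3 = (-0.7182, -0.2394, -0.6498, 0.0684).
Qᵀb = (3.0151, 3.0450, -2.1204).
Back-substitute: x_3 = -2.1204/3.2489 = -0.6526.
x_2 = (3.0450 + 2.5742·(-0.6526))/5.7918 = 0.2357.
x_1 = (3.0151 − 2.1106·0.2357 + 2.4121·(-0.6526))/3.3166 = 0.2845.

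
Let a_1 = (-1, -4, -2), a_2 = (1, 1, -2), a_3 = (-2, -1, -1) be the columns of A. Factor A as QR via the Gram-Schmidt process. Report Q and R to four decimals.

a_1 = (-1, -4, -2); ‖a_1‖ = 4.5826, so e_1 = (-0.2182, -0.8729, -0.4364).
e_1·a_2 = (-0.2182)·1 + (-0.8729)·1 + (-0.4364)·(-2) = -0.2182.
u_2 = a_2 + 0.2182·e_1 = (0.9524, 0.8095, -2.0952).
‖u_2‖ = 2.4398, so e_2 = (0.3904, 0.3318, -0.8588).
e_1·a_3 = (-0.2182)·(-2) + (-0.8729)·(-1) + (-0.4364)·(-1) = 1.7457; e_2·a_3 = 0.3904·(-2) + 0.3318·(-1) + (-0.8588)·(-1) = -0.2537.
u_3 = a_3 − 1.7457·e_1 + 0.2537·e_2 = (-1.5200, 0.6080, -0.4560).
‖u_3‖ = 1.6994, so e_3 = (-0.8944, 0.3578, -0.2683).

Q = [[-0.2182, 0.3904, -0.8944], [-0.8729, 0.3318, 0.3578], [-0.4364, -0.8588, -0.2683]], R = [[4.5826, -0.2182, 1.7457], [0.0000, 2.4398, -0.2537], [0.0000, 0.0000, 1.6994]]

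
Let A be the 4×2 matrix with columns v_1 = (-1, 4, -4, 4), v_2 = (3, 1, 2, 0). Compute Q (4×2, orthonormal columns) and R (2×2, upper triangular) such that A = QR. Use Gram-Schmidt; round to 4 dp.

v_1 = (-1, 4, -4, 4); ‖v_1‖ = 7.0000, so e_1 = (-0.1429, 0.5714, -0.5714, 0.5714).
e_1·v_2 = (-0.1429)·3 + 0.5714·1 + (-0.5714)·2 + 0.5714·0 = -1.0000.
u_2 = v_2 + 1.0000·e_1 = (2.8571, 1.5714, 1.4286, 0.5714).
‖u_2‖ = 3.6056, so e_2 = (0.7924, 0.4358, 0.3962, 0.1585).

Q = [[-0.1429, 0.7924], [0.5714, 0.4358], [-0.5714, 0.3962], [0.5714, 0.1585]], R = [[7.0000, -1.0000], [0.0000, 3.6056]]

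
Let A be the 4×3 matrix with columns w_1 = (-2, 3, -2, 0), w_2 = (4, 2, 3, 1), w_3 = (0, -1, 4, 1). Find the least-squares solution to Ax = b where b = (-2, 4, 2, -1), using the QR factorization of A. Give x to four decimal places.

x = (1.3722, 0.2114, 0.8761)

w_1 = (-2, 3, -2, 0); ‖w_1‖ = 4.1231, so q_1 = (-0.4851, 0.7276, -0.4851, 0.0000).
q_1·w_2 = (-0.4851)·4 + 0.7276·2 + (-0.4851)·3 + 0.0000·1 = -1.9403.
u_2 = w_2 + 1.9403·q_1 = (3.0588, 3.4118, 2.0588, 1.0000).
‖u_2‖ = 5.1220, so q_2 = (0.5972, 0.6661, 0.4020, 0.1952).
q_1·w_3 = (-0.4851)·0 + 0.7276·(-1) + (-0.4851)·4 + 0.0000·1 = -2.6679; q_2·w_3 = 0.5972·0 + 0.6661·(-1) + 0.4020·4 + 0.1952·1 = 1.1370.
u_3 = w_3 + 2.6679·q_1 − 1.1370·q_2 = (-1.9731, 0.1839, 2.2489, 0.7780).
‖u_3‖ = 3.0967, so q_3 = (-0.6372, 0.0594, 0.7262, 0.2512).
Qᵀb = (2.9104, 2.0787, 2.7130).
Back-substitute: x_3 = 2.7130/3.0967 = 0.8761.
x_2 = (2.0787 − 1.1370·0.8761)/5.1220 = 0.2114.
x_1 = (2.9104 + 1.9403·0.2114 + 2.6679·0.8761)/4.1231 = 1.3722.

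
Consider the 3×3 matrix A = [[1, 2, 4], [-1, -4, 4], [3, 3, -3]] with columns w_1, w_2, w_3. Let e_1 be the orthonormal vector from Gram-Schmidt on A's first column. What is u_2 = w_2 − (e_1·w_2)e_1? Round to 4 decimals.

w_1 = (1, -1, 3); ‖w_1‖ = 3.3166, so e_1 = (0.3015, -0.3015, 0.9045).
e_1·w_2 = 0.3015·2 + (-0.3015)·(-4) + 0.9045·3 = 4.5227.
u_2 = w_2 − 4.5227·e_1 = (0.6364, -2.6364, -1.0909).

u_2 = (0.6364, -2.6364, -1.0909)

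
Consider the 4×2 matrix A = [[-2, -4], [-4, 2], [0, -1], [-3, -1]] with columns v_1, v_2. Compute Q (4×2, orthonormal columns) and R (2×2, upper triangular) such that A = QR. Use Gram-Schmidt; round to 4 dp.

v_1 = (-2, -4, 0, -3); ‖v_1‖ = 5.3852, so q_1 = (-0.3714, -0.7428, 0.0000, -0.5571).
q_1·v_2 = (-0.3714)·(-4) + (-0.7428)·2 + 0.0000·(-1) + (-0.5571)·(-1) = 0.5571.
u_2 = v_2 − 0.5571·q_1 = (-3.7931, 2.4138, -1.0000, -0.6897).
‖u_2‖ = 4.6572, so q_2 = (-0.8145, 0.5183, -0.2147, -0.1481).

Q = [[-0.3714, -0.8145], [-0.7428, 0.5183], [0.0000, -0.2147], [-0.5571, -0.1481]], R = [[5.3852, 0.5571], [0.0000, 4.6572]]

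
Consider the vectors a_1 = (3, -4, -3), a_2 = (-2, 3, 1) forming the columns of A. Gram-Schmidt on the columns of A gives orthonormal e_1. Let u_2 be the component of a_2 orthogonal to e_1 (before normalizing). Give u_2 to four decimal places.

u_2 = (-0.1471, 0.5294, -0.8529)

a_1 = (3, -4, -3); ‖a_1‖ = 5.8310, so e_1 = (0.5145, -0.6860, -0.5145).
e_1·a_2 = 0.5145·(-2) + (-0.6860)·3 + (-0.5145)·1 = -3.6015.
u_2 = a_2 + 3.6015·e_1 = (-0.1471, 0.5294, -0.8529).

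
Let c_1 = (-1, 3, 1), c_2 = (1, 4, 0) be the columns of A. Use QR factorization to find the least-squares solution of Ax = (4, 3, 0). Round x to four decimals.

x = (-1.3788, 1.8333)

c_1 = (-1, 3, 1); ‖c_1‖ = 3.3166, so q_1 = (-0.3015, 0.9045, 0.3015).
q_1·c_2 = (-0.3015)·1 + 0.9045·4 + 0.3015·0 = 3.3166.
u_2 = c_2 − 3.3166·q_1 = (2.0000, 1.0000, -1.0000).
‖u_2‖ = 2.4495, so q_2 = (0.8165, 0.4082, -0.4082).
Qᵀb = (1.5076, 4.4907).
Back-substitute: x_2 = 4.4907/2.4495 = 1.8333.
x_1 = (1.5076 − 3.3166·1.8333)/3.3166 = -1.3788.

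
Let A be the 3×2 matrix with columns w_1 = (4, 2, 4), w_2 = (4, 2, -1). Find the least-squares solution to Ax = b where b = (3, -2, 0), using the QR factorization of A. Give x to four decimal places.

x = (0.0800, 0.3200)

w_1 = (4, 2, 4); ‖w_1‖ = 6.0000, so e_1 = (0.6667, 0.3333, 0.6667).
e_1·w_2 = 0.6667·4 + 0.3333·2 + 0.6667·(-1) = 2.6667.
u_2 = w_2 − 2.6667·e_1 = (2.2222, 1.1111, -2.7778).
‖u_2‖ = 3.7268, so e_2 = (0.5963, 0.2981, -0.7454).
Qᵀb = (1.3333, 1.1926).
Back-substitute: x_2 = 1.1926/3.7268 = 0.3200.
x_1 = (1.3333 − 2.6667·0.3200)/6.0000 = 0.0800.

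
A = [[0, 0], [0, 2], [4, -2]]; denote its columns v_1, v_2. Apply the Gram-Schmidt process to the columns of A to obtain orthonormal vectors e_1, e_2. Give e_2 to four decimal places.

e_2 = (0.0000, 1.0000, 0.0000)

v_1 = (0, 0, 4); ‖v_1‖ = 4.0000, so e_1 = (0.0000, 0.0000, 1.0000).
e_1·v_2 = 0.0000·0 + 0.0000·2 + 1.0000·(-2) = -2.0000.
u_2 = v_2 + 2.0000·e_1 = (0.0000, 2.0000, 0.0000).
‖u_2‖ = 2.0000, so e_2 = (0.0000, 1.0000, 0.0000).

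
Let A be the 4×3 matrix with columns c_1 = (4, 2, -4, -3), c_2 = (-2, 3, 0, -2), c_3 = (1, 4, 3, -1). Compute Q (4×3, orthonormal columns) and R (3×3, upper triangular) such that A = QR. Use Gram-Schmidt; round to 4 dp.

e_1 = c_1/‖c_1‖ = (4, 2, -4, -3)/6.7082 = (0.5963, 0.2981, -0.5963, -0.4472).
r_{12} = e_1·c_2 = 0.5963.
u_2 = c_2 − 0.5963·e_1 = (-2.3556, 2.8222, 0.3556, -1.7333).
‖u_2‖ = 4.0798, so e_2 = (-0.5774, 0.6918, 0.0872, -0.4249).
r_{13} = e_1·c_3 = 0.4472; r_{23} = e_2·c_3 = 2.8760.
u_3 = c_3 − 0.4472·e_1 − 2.8760·e_2 = (2.3939, 1.8772, 3.0160, 0.4219).
‖u_3‖ = 4.3045, so e_3 = (0.5561, 0.4361, 0.7007, 0.0980).

Q = [[0.5963, -0.5774, 0.5561], [0.2981, 0.6918, 0.4361], [-0.5963, 0.0872, 0.7007], [-0.4472, -0.4249, 0.0980]], R = [[6.7082, 0.5963, 0.4472], [0.0000, 4.0798, 2.8760], [0.0000, 0.0000, 4.3045]]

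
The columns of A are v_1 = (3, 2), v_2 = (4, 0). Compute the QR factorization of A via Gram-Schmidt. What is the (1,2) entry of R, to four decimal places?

r_{12} = 3.3282

q_1 = v_1/‖v_1‖ = (3, 2)/3.6056 = (0.8321, 0.5547).
r_{12} = q_1·v_2 = 3.3282.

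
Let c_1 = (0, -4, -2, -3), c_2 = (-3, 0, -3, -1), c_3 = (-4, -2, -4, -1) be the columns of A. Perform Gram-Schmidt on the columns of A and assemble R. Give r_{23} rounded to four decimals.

c_1 = (0, -4, -2, -3); ‖c_1‖ = 5.3852, so e_1 = (0.0000, -0.7428, -0.3714, -0.5571).
e_1·c_2 = 0.0000·(-3) + (-0.7428)·0 + (-0.3714)·(-3) + (-0.5571)·(-1) = 1.6713.
u_2 = c_2 − 1.6713·e_1 = (-3.0000, 1.2414, -2.3793, -0.0690).
‖u_2‖ = 4.0258, so e_2 = (-0.7452, 0.3084, -0.5910, -0.0171).
r_{23} = e_2·c_3 = 4.7453.

r_{23} = 4.7453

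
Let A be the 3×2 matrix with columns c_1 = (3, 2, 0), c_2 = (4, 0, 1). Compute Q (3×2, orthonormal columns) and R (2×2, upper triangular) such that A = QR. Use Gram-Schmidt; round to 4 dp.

c_1 = (3, 2, 0); ‖c_1‖ = 3.6056, so e_1 = (0.8321, 0.5547, 0.0000).
e_1·c_2 = 0.8321·4 + 0.5547·0 + 0.0000·1 = 3.3282.
u_2 = c_2 − 3.3282·e_1 = (1.2308, -1.8462, 1.0000).
‖u_2‖ = 2.4337, so e_2 = (0.5057, -0.7586, 0.4109).

Q = [[0.8321, 0.5057], [0.5547, -0.7586], [0.0000, 0.4109]], R = [[3.6056, 3.3282], [0.0000, 2.4337]]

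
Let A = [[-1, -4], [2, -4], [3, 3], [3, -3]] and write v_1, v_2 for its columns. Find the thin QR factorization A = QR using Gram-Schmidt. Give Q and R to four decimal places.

v_1 = (-1, 2, 3, 3); ‖v_1‖ = 4.7958, so q_1 = (-0.2085, 0.4170, 0.6255, 0.6255).
q_1·v_2 = (-0.2085)·(-4) + 0.4170·(-4) + 0.6255·3 + 0.6255·(-3) = -0.8341.
u_2 = v_2 + 0.8341·q_1 = (-4.1739, -3.6522, 3.5217, -2.4783).
‖u_2‖ = 7.0217, so q_2 = (-0.5944, -0.5201, 0.5016, -0.3529).

Q = [[-0.2085, -0.5944], [0.4170, -0.5201], [0.6255, 0.5016], [0.6255, -0.3529]], R = [[4.7958, -0.8341], [0.0000, 7.0217]]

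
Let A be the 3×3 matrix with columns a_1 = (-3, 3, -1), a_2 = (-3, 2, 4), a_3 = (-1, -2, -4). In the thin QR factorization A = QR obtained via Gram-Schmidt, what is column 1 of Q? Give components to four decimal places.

e_1 = (-0.6882, 0.6882, -0.2294)

e_1 = a_1/‖a_1‖ = (-3, 3, -1)/4.3589 = (-0.6882, 0.6882, -0.2294).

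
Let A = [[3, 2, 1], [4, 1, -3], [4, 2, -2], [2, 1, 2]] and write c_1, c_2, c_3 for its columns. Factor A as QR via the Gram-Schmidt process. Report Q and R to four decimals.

c_1 = (3, 4, 4, 2); ‖c_1‖ = 6.7082, so e_1 = (0.4472, 0.5963, 0.5963, 0.2981).
e_1·c_2 = 0.4472·2 + 0.5963·1 + 0.5963·2 + 0.2981·1 = 2.9814.
u_2 = c_2 − 2.9814·e_1 = (0.6667, -0.7778, 0.2222, 0.1111).
‖u_2‖ = 1.0541, so e_2 = (0.6325, -0.7379, 0.2108, 0.1054).
e_1·c_3 = 0.4472·1 + 0.5963·(-3) + 0.5963·(-2) + 0.2981·2 = -1.9379; e_2·c_3 = 0.6325·1 + (-0.7379)·(-3) + 0.2108·(-2) + 0.1054·2 = 2.6352.
u_3 = c_3 + 1.9379·e_1 − 2.6352·e_2 = (0.2000, 0.1000, -1.4000, 2.3000).
‖u_3‖ = 2.7019, so e_3 = (0.0740, 0.0370, -0.5182, 0.8513).

Q = [[0.4472, 0.6325, 0.0740], [0.5963, -0.7379, 0.0370], [0.5963, 0.2108, -0.5182], [0.2981, 0.1054, 0.8513]], R = [[6.7082, 2.9814, -1.9379], [0.0000, 1.0541, 2.6352], [0.0000, 0.0000, 2.7019]]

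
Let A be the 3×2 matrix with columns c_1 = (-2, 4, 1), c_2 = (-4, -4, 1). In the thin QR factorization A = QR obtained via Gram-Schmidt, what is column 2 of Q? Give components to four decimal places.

q_1 = c_1/‖c_1‖ = (-2, 4, 1)/4.5826 = (-0.4364, 0.8729, 0.2182).
r_{12} = q_1·c_2 = -1.5275.
u_2 = c_2 + 1.5275·q_1 = (-4.6667, -2.6667, 1.3333).
‖u_2‖ = 5.5377, so q_2 = (-0.8427, -0.4815, 0.2408).

q_2 = (-0.8427, -0.4815, 0.2408)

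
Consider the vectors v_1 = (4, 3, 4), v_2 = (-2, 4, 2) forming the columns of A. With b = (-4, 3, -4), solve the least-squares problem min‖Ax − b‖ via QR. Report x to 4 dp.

v_1 = (4, 3, 4); ‖v_1‖ = 6.4031, so q_1 = (0.6247, 0.4685, 0.6247).
q_1·v_2 = 0.6247·(-2) + 0.4685·4 + 0.6247·2 = 1.8741.
u_2 = v_2 − 1.8741·q_1 = (-3.1707, 3.1220, 0.8293).
‖u_2‖ = 4.5263, so q_2 = (-0.7005, 0.6897, 0.1832).
Qᵀb = (-3.5920, 4.1384).
Back-substitute: x_2 = 4.1384/4.5263 = 0.9143.
x_1 = (-3.5920 − 1.8741·0.9143)/6.4031 = -0.8286.

x = (-0.8286, 0.9143)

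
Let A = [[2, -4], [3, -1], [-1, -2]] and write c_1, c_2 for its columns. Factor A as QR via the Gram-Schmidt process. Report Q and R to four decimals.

q_1 = c_1/‖c_1‖ = (2, 3, -1)/3.7417 = (0.5345, 0.8018, -0.2673).
r_{12} = q_1·c_2 = -2.4054.
u_2 = c_2 + 2.4054·q_1 = (-2.7143, 0.9286, -2.6429).
‖u_2‖ = 3.9005, so q_2 = (-0.6959, 0.2381, -0.6776).

Q = [[0.5345, -0.6959], [0.8018, 0.2381], [-0.2673, -0.6776]], R = [[3.7417, -2.4054], [0.0000, 3.9005]]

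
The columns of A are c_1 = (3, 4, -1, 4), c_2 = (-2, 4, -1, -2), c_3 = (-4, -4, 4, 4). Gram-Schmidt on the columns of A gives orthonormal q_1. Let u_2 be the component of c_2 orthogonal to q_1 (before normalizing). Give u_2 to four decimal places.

u_2 = (-2.2143, 3.7143, -0.9286, -2.2857)

c_1 = (3, 4, -1, 4); ‖c_1‖ = 6.4807, so q_1 = (0.4629, 0.6172, -0.1543, 0.6172).
q_1·c_2 = 0.4629·(-2) + 0.6172·4 + (-0.1543)·(-1) + 0.6172·(-2) = 0.4629.
u_2 = c_2 − 0.4629·q_1 = (-2.2143, 3.7143, -0.9286, -2.2857).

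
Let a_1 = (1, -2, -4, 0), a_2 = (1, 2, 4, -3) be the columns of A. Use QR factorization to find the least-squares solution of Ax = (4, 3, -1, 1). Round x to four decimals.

e_1 = a_1/‖a_1‖ = (1, -2, -4, 0)/4.5826 = (0.2182, -0.4364, -0.8729, 0.0000).
r_{12} = e_1·a_2 = -4.1461.
u_2 = a_2 + 4.1461·e_1 = (1.9048, 0.1905, 0.3810, -3.0000).
‖u_2‖ = 3.5790, so e_2 = (0.5322, 0.0532, 0.1064, -0.8382).
Qᵀb = (0.4364, 1.3438).
Back-substitute: x_2 = 1.3438/3.5790 = 0.3755.
x_1 = (0.4364 + 4.1461·0.3755)/4.5826 = 0.4349.

x = (0.4349, 0.3755)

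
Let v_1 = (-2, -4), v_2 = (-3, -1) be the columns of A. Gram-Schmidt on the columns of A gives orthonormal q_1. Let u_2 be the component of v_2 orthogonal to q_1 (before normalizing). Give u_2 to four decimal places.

v_1 = (-2, -4); ‖v_1‖ = 4.4721, so q_1 = (-0.4472, -0.8944).
q_1·v_2 = (-0.4472)·(-3) + (-0.8944)·(-1) = 2.2361.
u_2 = v_2 − 2.2361·q_1 = (-2.0000, 1.0000).

u_2 = (-2.0000, 1.0000)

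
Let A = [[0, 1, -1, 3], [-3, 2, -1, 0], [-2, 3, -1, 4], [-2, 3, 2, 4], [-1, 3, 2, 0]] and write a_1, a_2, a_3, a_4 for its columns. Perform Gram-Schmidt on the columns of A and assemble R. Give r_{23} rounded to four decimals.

e_1 = a_1/‖a_1‖ = (0, -3, -2, -2, -1)/4.2426 = (0.0000, -0.7071, -0.4714, -0.4714, -0.2357).
r_{12} = e_1·a_2 = -4.9497.
u_2 = a_2 + 4.9497·e_1 = (1.0000, -1.5000, 0.6667, 0.6667, 1.8333).
‖u_2‖ = 2.7386, so e_2 = (0.3651, -0.5477, 0.2434, 0.2434, 0.6694).
r_{23} = e_2·a_3 = 1.7649.

r_{23} = 1.7649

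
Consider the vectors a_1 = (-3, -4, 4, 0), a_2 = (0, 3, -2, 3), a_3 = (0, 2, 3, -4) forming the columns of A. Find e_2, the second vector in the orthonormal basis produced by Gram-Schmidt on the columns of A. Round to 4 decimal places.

a_1 = (-3, -4, 4, 0); ‖a_1‖ = 6.4031, so e_1 = (-0.4685, -0.6247, 0.6247, 0.0000).
e_1·a_2 = (-0.4685)·0 + (-0.6247)·3 + 0.6247·(-2) + 0.0000·3 = -3.1235.
u_2 = a_2 + 3.1235·e_1 = (-1.4634, 1.0488, -0.0488, 3.0000).
‖u_2‖ = 3.4991, so e_2 = (-0.4182, 0.2997, -0.0139, 0.8574).

e_2 = (-0.4182, 0.2997, -0.0139, 0.8574)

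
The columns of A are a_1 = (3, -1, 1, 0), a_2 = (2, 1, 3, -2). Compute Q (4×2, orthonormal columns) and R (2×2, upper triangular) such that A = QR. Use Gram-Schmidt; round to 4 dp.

e_1 = a_1/‖a_1‖ = (3, -1, 1, 0)/3.3166 = (0.9045, -0.3015, 0.3015, 0.0000).
r_{12} = e_1·a_2 = 2.4121.
u_2 = a_2 − 2.4121·e_1 = (-0.1818, 1.7273, 2.2727, -2.0000).
‖u_2‖ = 3.4902, so e_2 = (-0.0521, 0.4949, 0.6512, -0.5730).

Q = [[0.9045, -0.0521], [-0.3015, 0.4949], [0.3015, 0.6512], [0.0000, -0.5730]], R = [[3.3166, 2.4121], [0.0000, 3.4902]]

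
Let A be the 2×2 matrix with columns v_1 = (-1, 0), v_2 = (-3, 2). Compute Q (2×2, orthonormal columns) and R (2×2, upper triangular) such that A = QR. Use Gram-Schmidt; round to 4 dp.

v_1 = (-1, 0); ‖v_1‖ = 1.0000, so e_1 = (-1.0000, 0.0000).
e_1·v_2 = (-1.0000)·(-3) + 0.0000·2 = 3.0000.
u_2 = v_2 − 3.0000·e_1 = (0.0000, 2.0000).
‖u_2‖ = 2.0000, so e_2 = (0.0000, 1.0000).

Q = [[-1.0000, 0.0000], [0.0000, 1.0000]], R = [[1.0000, 3.0000], [0.0000, 2.0000]]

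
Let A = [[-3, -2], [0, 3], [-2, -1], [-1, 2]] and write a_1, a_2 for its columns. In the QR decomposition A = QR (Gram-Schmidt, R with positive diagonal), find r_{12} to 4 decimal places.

r_{12} = 1.6036

a_1 = (-3, 0, -2, -1); ‖a_1‖ = 3.7417, so q_1 = (-0.8018, 0.0000, -0.5345, -0.2673).
r_{12} = q_1·a_2 = 1.6036.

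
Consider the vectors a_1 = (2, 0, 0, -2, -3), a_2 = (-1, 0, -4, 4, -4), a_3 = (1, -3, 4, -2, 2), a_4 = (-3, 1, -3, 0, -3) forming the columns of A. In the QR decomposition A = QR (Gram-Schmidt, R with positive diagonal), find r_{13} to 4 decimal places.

a_1 = (2, 0, 0, -2, -3); ‖a_1‖ = 4.1231, so e_1 = (0.4851, 0.0000, 0.0000, -0.4851, -0.7276).
r_{13} = e_1·a_3 = 0.0000.

r_{13} = 0.0000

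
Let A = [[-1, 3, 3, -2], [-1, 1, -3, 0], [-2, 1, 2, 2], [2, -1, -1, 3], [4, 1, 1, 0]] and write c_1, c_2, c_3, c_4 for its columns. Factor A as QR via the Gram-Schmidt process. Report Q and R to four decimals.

Q = [[-0.1961, 0.8088, 0.1725, -0.1083], [-0.1961, 0.2404, -0.9273, 0.1825], [-0.3922, 0.1967, 0.3235, 0.7298], [0.3922, -0.1967, -0.0755, 0.6471], [0.7845, 0.4590, 0.0108, 0.0599]], R = [[5.0990, -0.7845, -0.3922, 0.7845], [0.0000, 3.5192, 2.7541, -1.8142], [0.0000, 0.0000, 4.0325, 0.0755], [0.0000, 0.0000, 0.0000, 3.6177]]

c_1 = (-1, -1, -2, 2, 4); ‖c_1‖ = 5.0990, so q_1 = (-0.1961, -0.1961, -0.3922, 0.3922, 0.7845).
q_1·c_2 = (-0.1961)·3 + (-0.1961)·1 + (-0.3922)·1 + 0.3922·(-1) + 0.7845·1 = -0.7845.
u_2 = c_2 + 0.7845·q_1 = (2.8462, 0.8462, 0.6923, -0.6923, 1.6154).
‖u_2‖ = 3.5192, so q_2 = (0.8088, 0.2404, 0.1967, -0.1967, 0.4590).
q_1·c_3 = (-0.1961)·3 + (-0.1961)·(-3) + (-0.3922)·2 + 0.3922·(-1) + 0.7845·1 = -0.3922; q_2·c_3 = 0.8088·3 + 0.2404·(-3) + 0.1967·2 + (-0.1967)·(-1) + 0.4590·1 = 2.7541.
u_3 = c_3 + 0.3922·q_1 − 2.7541·q_2 = (0.6957, -3.7391, 1.3043, -0.3043, 0.0435).
‖u_3‖ = 4.0325, so q_3 = (0.1725, -0.9273, 0.3235, -0.0755, 0.0108).
q_1·c_4 = (-0.1961)·(-2) + (-0.1961)·0 + (-0.3922)·2 + 0.3922·3 + 0.7845·0 = 0.7845; q_2·c_4 = 0.8088·(-2) + 0.2404·0 + 0.1967·2 + (-0.1967)·3 + 0.4590·0 = -1.8142; q_3·c_4 = 0.1725·(-2) + (-0.9273)·0 + 0.3235·2 + (-0.0755)·3 + 0.0108·0 = 0.0755.
u_4 = c_4 − 0.7845·q_1 + 1.8142·q_2 − 0.0755·q_3 = (-0.3919, 0.6600, 2.6402, 2.3411, 0.2166).
‖u_4‖ = 3.6177, so q_4 = (-0.1083, 0.1825, 0.7298, 0.6471, 0.0599).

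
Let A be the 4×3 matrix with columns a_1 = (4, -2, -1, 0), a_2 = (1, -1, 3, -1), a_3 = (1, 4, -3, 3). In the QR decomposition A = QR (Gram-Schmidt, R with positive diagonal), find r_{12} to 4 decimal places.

r_{12} = 0.6547

a_1 = (4, -2, -1, 0); ‖a_1‖ = 4.5826, so e_1 = (0.8729, -0.4364, -0.2182, 0.0000).
r_{12} = e_1·a_2 = 0.6547.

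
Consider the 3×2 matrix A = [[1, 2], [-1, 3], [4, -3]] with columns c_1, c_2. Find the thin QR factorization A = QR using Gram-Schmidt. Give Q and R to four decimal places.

q_1 = c_1/‖c_1‖ = (1, -1, 4)/4.2426 = (0.2357, -0.2357, 0.9428).
r_{12} = q_1·c_2 = -3.0641.
u_2 = c_2 + 3.0641·q_1 = (2.7222, 2.2778, -0.1111).
‖u_2‖ = 3.5512, so q_2 = (0.7666, 0.6414, -0.0313).

Q = [[0.2357, 0.7666], [-0.2357, 0.6414], [0.9428, -0.0313]], R = [[4.2426, -3.0641], [0.0000, 3.5512]]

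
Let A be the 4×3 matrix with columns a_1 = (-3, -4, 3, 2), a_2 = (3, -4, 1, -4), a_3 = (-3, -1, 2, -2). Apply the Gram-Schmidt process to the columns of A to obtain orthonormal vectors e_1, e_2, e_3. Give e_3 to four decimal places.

e_1 = a_1/‖a_1‖ = (-3, -4, 3, 2)/6.1644 = (-0.4867, -0.6489, 0.4867, 0.3244).
r_{12} = e_1·a_2 = 0.3244.
u_2 = a_2 − 0.3244·e_1 = (3.1579, -3.7895, 0.8421, -4.1053).
‖u_2‖ = 6.4726, so e_2 = (0.4879, -0.5855, 0.1301, -0.6343).
r_{13} = e_1·a_3 = 2.4333; r_{23} = e_2·a_3 = 0.6505.
u_3 = a_3 − 2.4333·e_1 − 0.6505·e_2 = (-2.1332, 0.9598, 0.7312, -2.3769).
‖u_3‖ = 3.4141, so e_3 = (-0.6248, 0.2811, 0.2142, -0.6962).

e_3 = (-0.6248, 0.2811, 0.2142, -0.6962)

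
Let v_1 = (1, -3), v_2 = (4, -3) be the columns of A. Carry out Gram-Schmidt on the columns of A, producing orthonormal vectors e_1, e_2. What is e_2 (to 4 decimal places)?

e_2 = (0.9487, 0.3162)

v_1 = (1, -3); ‖v_1‖ = 3.1623, so e_1 = (0.3162, -0.9487).
e_1·v_2 = 0.3162·4 + (-0.9487)·(-3) = 4.1110.
u_2 = v_2 − 4.1110·e_1 = (2.7000, 0.9000).
‖u_2‖ = 2.8460, so e_2 = (0.9487, 0.3162).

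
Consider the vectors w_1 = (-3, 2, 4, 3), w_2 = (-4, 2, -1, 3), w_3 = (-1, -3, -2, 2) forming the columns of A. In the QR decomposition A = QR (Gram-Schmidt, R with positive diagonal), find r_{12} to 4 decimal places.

r_{12} = 3.4066

e_1 = w_1/‖w_1‖ = (-3, 2, 4, 3)/6.1644 = (-0.4867, 0.3244, 0.6489, 0.4867).
r_{12} = e_1·w_2 = 3.4066.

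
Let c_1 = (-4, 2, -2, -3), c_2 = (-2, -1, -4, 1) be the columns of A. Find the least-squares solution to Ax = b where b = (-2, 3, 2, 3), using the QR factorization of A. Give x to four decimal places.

x = (0.1091, -0.2364)

c_1 = (-4, 2, -2, -3); ‖c_1‖ = 5.7446, so q_1 = (-0.6963, 0.3482, -0.3482, -0.5222).
q_1·c_2 = (-0.6963)·(-2) + 0.3482·(-1) + (-0.3482)·(-4) + (-0.5222)·1 = 1.9149.
u_2 = c_2 − 1.9149·q_1 = (-0.6667, -1.6667, -3.3333, 2.0000).
‖u_2‖ = 4.2817, so q_2 = (-0.1557, -0.3892, -0.7785, 0.4671).
Qᵀb = (0.1741, -1.0120).
Back-substitute: x_2 = -1.0120/4.2817 = -0.2364.
x_1 = (0.1741 − 1.9149·(-0.2364))/5.7446 = 0.1091.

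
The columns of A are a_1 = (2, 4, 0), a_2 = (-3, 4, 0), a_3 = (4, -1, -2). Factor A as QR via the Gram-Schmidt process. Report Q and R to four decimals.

a_1 = (2, 4, 0); ‖a_1‖ = 4.4721, so q_1 = (0.4472, 0.8944, 0.0000).
q_1·a_2 = 0.4472·(-3) + 0.8944·4 + 0.0000·0 = 2.2361.
u_2 = a_2 − 2.2361·q_1 = (-4.0000, 2.0000, 0.0000).
‖u_2‖ = 4.4721, so q_2 = (-0.8944, 0.4472, 0.0000).
q_1·a_3 = 0.4472·4 + 0.8944·(-1) + 0.0000·(-2) = 0.8944; q_2·a_3 = (-0.8944)·4 + 0.4472·(-1) + 0.0000·(-2) = -4.0249.
u_3 = a_3 − 0.8944·q_1 + 4.0249·q_2 = (0.0000, 0.0000, -2.0000).
‖u_3‖ = 2.0000, so q_3 = (0.0000, 0.0000, -1.0000).

Q = [[0.4472, -0.8944, 0.0000], [0.8944, 0.4472, 0.0000], [0.0000, 0.0000, -1.0000]], R = [[4.4721, 2.2361, 0.8944], [0.0000, 4.4721, -4.0249], [0.0000, 0.0000, 2.0000]]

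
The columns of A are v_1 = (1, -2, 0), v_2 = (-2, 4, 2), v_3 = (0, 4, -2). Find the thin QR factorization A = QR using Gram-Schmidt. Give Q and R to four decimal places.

Q = [[0.4472, 0.0000, 0.8944], [-0.8944, 0.0000, 0.4472], [0.0000, 1.0000, 0.0000]], R = [[2.2361, -4.4721, -3.5777], [0.0000, 2.0000, -2.0000], [0.0000, 0.0000, 1.7889]]

v_1 = (1, -2, 0); ‖v_1‖ = 2.2361, so e_1 = (0.4472, -0.8944, 0.0000).
e_1·v_2 = 0.4472·(-2) + (-0.8944)·4 + 0.0000·2 = -4.4721.
u_2 = v_2 + 4.4721·e_1 = (0.0000, 0.0000, 2.0000).
‖u_2‖ = 2.0000, so e_2 = (0.0000, 0.0000, 1.0000).
e_1·v_3 = 0.4472·0 + (-0.8944)·4 + 0.0000·(-2) = -3.5777; e_2·v_3 = 0.0000·0 + 0.0000·4 + 1.0000·(-2) = -2.0000.
u_3 = v_3 + 3.5777·e_1 + 2.0000·e_2 = (1.6000, 0.8000, 0.0000).
‖u_3‖ = 1.7889, so e_3 = (0.8944, 0.4472, 0.0000).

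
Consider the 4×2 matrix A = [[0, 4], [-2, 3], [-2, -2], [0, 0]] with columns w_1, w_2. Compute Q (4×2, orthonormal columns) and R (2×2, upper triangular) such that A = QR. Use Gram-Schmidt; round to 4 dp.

Q = [[0.0000, 0.7493], [-0.7071, 0.4683], [-0.7071, -0.4683], [0.0000, 0.0000]], R = [[2.8284, -0.7071], [0.0000, 5.3385]]

q_1 = w_1/‖w_1‖ = (0, -2, -2, 0)/2.8284 = (0.0000, -0.7071, -0.7071, 0.0000).
r_{12} = q_1·w_2 = -0.7071.
u_2 = w_2 + 0.7071·q_1 = (4.0000, 2.5000, -2.5000, 0.0000).
‖u_2‖ = 5.3385, so q_2 = (0.7493, 0.4683, -0.4683, 0.0000).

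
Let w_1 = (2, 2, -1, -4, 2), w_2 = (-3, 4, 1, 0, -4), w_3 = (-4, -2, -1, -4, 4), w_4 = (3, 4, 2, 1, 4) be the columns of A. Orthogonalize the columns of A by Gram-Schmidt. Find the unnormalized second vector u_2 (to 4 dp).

u_2 = (-2.5172, 4.4828, 0.7586, -0.9655, -3.5172)

e_1 = w_1/‖w_1‖ = (2, 2, -1, -4, 2)/5.3852 = (0.3714, 0.3714, -0.1857, -0.7428, 0.3714).
r_{12} = e_1·w_2 = -1.2999.
u_2 = w_2 + 1.2999·e_1 = (-2.5172, 4.4828, 0.7586, -0.9655, -3.5172).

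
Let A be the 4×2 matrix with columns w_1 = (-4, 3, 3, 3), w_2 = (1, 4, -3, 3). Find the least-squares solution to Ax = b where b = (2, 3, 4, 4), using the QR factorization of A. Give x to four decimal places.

e_1 = w_1/‖w_1‖ = (-4, 3, 3, 3)/6.5574 = (-0.6100, 0.4575, 0.4575, 0.4575).
r_{12} = e_1·w_2 = 1.2200.
u_2 = w_2 − 1.2200·e_1 = (1.7442, 3.4419, -3.5581, 2.4419).
‖u_2‖ = 5.7889, so e_2 = (0.3013, 0.5946, -0.6146, 0.4218).
Qᵀb = (3.8125, 1.6150).
Back-substitute: x_2 = 1.6150/5.7889 = 0.2790.
x_1 = (3.8125 − 1.2200·0.2790)/6.5574 = 0.5295.

x = (0.5295, 0.2790)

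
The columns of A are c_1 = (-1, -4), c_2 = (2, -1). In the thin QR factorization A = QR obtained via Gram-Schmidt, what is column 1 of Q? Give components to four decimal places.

e_1 = c_1/‖c_1‖ = (-1, -4)/4.1231 = (-0.2425, -0.9701).

e_1 = (-0.2425, -0.9701)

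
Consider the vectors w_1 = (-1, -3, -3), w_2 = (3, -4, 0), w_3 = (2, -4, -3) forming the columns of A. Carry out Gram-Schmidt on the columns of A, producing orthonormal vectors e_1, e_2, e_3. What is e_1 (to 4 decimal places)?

e_1 = (-0.2294, -0.6882, -0.6882)

w_1 = (-1, -3, -3); ‖w_1‖ = 4.3589, so e_1 = (-0.2294, -0.6882, -0.6882).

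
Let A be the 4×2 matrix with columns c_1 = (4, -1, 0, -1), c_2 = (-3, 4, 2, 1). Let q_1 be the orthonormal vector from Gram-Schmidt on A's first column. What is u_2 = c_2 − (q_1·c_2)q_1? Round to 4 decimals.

q_1 = c_1/‖c_1‖ = (4, -1, 0, -1)/4.2426 = (0.9428, -0.2357, 0.0000, -0.2357).
r_{12} = q_1·c_2 = -4.0069.
u_2 = c_2 + 4.0069·q_1 = (0.7778, 3.0556, 2.0000, 0.0556).

u_2 = (0.7778, 3.0556, 2.0000, 0.0556)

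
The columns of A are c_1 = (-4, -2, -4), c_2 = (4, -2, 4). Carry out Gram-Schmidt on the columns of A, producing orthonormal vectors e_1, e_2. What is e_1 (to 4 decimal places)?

c_1 = (-4, -2, -4); ‖c_1‖ = 6.0000, so e_1 = (-0.6667, -0.3333, -0.6667).

e_1 = (-0.6667, -0.3333, -0.6667)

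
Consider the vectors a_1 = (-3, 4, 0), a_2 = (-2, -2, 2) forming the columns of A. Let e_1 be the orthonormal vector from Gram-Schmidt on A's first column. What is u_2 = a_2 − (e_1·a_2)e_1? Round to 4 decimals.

u_2 = (-2.2400, -1.6800, 2.0000)

a_1 = (-3, 4, 0); ‖a_1‖ = 5.0000, so e_1 = (-0.6000, 0.8000, 0.0000).
e_1·a_2 = (-0.6000)·(-2) + 0.8000·(-2) + 0.0000·2 = -0.4000.
u_2 = a_2 + 0.4000·e_1 = (-2.2400, -1.6800, 2.0000).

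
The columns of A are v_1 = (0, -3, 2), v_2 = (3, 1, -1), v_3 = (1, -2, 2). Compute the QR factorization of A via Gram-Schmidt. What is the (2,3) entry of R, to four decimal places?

v_1 = (0, -3, 2); ‖v_1‖ = 3.6056, so q_1 = (0.0000, -0.8321, 0.5547).
q_1·v_2 = 0.0000·3 + (-0.8321)·1 + 0.5547·(-1) = -1.3868.
u_2 = v_2 + 1.3868·q_1 = (3.0000, -0.1538, -0.2308).
‖u_2‖ = 3.0128, so q_2 = (0.9958, -0.0511, -0.0766).
r_{23} = q_2·v_3 = 0.9447.

r_{23} = 0.9447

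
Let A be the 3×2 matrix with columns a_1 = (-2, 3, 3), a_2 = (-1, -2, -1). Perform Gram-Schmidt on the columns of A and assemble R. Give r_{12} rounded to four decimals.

a_1 = (-2, 3, 3); ‖a_1‖ = 4.6904, so e_1 = (-0.4264, 0.6396, 0.6396).
r_{12} = e_1·a_2 = -1.4924.

r_{12} = -1.4924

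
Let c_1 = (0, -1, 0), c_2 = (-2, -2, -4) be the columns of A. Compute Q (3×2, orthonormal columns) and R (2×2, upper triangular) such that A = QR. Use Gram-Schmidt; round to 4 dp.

c_1 = (0, -1, 0); ‖c_1‖ = 1.0000, so e_1 = (0.0000, -1.0000, 0.0000).
e_1·c_2 = 0.0000·(-2) + (-1.0000)·(-2) + 0.0000·(-4) = 2.0000.
u_2 = c_2 − 2.0000·e_1 = (-2.0000, 0.0000, -4.0000).
‖u_2‖ = 4.4721, so e_2 = (-0.4472, 0.0000, -0.8944).

Q = [[0.0000, -0.4472], [-1.0000, 0.0000], [0.0000, -0.8944]], R = [[1.0000, 2.0000], [0.0000, 4.4721]]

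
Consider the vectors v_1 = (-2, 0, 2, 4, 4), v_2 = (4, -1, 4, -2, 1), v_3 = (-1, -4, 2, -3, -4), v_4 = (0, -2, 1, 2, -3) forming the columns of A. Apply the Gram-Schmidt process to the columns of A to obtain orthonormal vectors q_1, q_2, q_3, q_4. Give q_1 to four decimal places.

q_1 = (-0.3162, 0.0000, 0.3162, 0.6325, 0.6325)

v_1 = (-2, 0, 2, 4, 4); ‖v_1‖ = 6.3246, so q_1 = (-0.3162, 0.0000, 0.3162, 0.6325, 0.6325).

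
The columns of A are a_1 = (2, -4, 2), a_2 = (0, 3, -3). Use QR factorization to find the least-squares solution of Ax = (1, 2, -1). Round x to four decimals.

x = (0.1667, 0.6667)

a_1 = (2, -4, 2); ‖a_1‖ = 4.8990, so e_1 = (0.4082, -0.8165, 0.4082).
e_1·a_2 = 0.4082·0 + (-0.8165)·3 + 0.4082·(-3) = -3.6742.
u_2 = a_2 + 3.6742·e_1 = (1.5000, 0.0000, -1.5000).
‖u_2‖ = 2.1213, so e_2 = (0.7071, 0.0000, -0.7071).
Qᵀb = (-1.6330, 1.4142).
Back-substitute: x_2 = 1.4142/2.1213 = 0.6667.
x_1 = (-1.6330 + 3.6742·0.6667)/4.8990 = 0.1667.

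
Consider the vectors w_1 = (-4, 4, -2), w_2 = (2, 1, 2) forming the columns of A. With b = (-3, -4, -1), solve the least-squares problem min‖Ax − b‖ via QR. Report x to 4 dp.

w_1 = (-4, 4, -2); ‖w_1‖ = 6.0000, so q_1 = (-0.6667, 0.6667, -0.3333).
q_1·w_2 = (-0.6667)·2 + 0.6667·1 + (-0.3333)·2 = -1.3333.
u_2 = w_2 + 1.3333·q_1 = (1.1111, 1.8889, 1.5556).
‖u_2‖ = 2.6874, so q_2 = (0.4134, 0.7029, 0.5788).
Qᵀb = (-0.3333, -4.6306).
Back-substitute: x_2 = -4.6306/2.6874 = -1.7231.
x_1 = (-0.3333 + 1.3333·(-1.7231))/6.0000 = -0.4385.

x = (-0.4385, -1.7231)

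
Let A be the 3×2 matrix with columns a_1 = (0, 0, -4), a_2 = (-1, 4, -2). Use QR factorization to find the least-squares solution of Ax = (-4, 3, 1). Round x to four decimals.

a_1 = (0, 0, -4); ‖a_1‖ = 4.0000, so q_1 = (0.0000, 0.0000, -1.0000).
q_1·a_2 = 0.0000·(-1) + 0.0000·4 + (-1.0000)·(-2) = 2.0000.
u_2 = a_2 − 2.0000·q_1 = (-1.0000, 4.0000, 0.0000).
‖u_2‖ = 4.1231, so q_2 = (-0.2425, 0.9701, 0.0000).
Qᵀb = (-1.0000, 3.8806).
Back-substitute: x_2 = 3.8806/4.1231 = 0.9412.
x_1 = (-1.0000 − 2.0000·0.9412)/4.0000 = -0.7206.

x = (-0.7206, 0.9412)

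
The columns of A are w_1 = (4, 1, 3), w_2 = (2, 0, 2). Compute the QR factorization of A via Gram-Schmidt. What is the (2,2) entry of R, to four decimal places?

r_{22} = 0.6794

w_1 = (4, 1, 3); ‖w_1‖ = 5.0990, so q_1 = (0.7845, 0.1961, 0.5883).
q_1·w_2 = 0.7845·2 + 0.1961·0 + 0.5883·2 = 2.7456.
u_2 = w_2 − 2.7456·q_1 = (-0.1538, -0.5385, 0.3846).
r_{22} = ‖u_2‖ = 0.6794.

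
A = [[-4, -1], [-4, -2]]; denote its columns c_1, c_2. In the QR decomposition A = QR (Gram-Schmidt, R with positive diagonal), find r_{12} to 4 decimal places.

c_1 = (-4, -4); ‖c_1‖ = 5.6569, so e_1 = (-0.7071, -0.7071).
r_{12} = e_1·c_2 = 2.1213.

r_{12} = 2.1213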